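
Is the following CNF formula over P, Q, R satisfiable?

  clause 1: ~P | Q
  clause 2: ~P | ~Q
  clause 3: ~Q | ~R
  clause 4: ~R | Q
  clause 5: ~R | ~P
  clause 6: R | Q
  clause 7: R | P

Suppose P = 0.
(R) alone gives R = 1.
(~Q) alone gives Q = 0.
But (Q) is also a unit clause — contradiction.
That branch fails; take P = 1 instead.
(Q) alone gives Q = 1.
But (~Q) is also a unit clause — contradiction.
Neither P = 1 nor P = 0 works.
No assignment satisfies every clause.

Unsatisfiable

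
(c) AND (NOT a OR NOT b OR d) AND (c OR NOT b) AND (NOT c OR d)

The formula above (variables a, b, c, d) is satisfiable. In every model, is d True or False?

Suppose d = false.
Unit clause (c) forces c = true.
Now (NOT c) is unsatisfied and unit — conflict.
So every satisfying assignment has d = True.

True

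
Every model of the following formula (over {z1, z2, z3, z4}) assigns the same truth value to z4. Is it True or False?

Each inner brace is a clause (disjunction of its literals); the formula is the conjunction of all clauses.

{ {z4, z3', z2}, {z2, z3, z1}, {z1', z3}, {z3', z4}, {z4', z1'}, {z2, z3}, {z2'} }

Suppose z4 = 0.
The clause (z3') is unit, so z3 = 0.
The clause (z1') is unit, so z1 = 0.
The clause (z2) is unit, so z2 = 1.
Now (z2') is unsatisfied and unit — conflict.
So every satisfying assignment has z4 = True.

True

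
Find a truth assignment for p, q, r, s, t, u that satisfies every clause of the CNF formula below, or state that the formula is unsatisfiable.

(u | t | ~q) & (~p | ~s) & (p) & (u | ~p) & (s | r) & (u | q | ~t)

p=1, q=0, r=1, s=0, t=0, u=1

(p) alone gives p = 1.
(~s) alone gives s = 0.
(u) alone gives u = 1.
(r) alone gives r = 1.
No clause remains; q, t are free.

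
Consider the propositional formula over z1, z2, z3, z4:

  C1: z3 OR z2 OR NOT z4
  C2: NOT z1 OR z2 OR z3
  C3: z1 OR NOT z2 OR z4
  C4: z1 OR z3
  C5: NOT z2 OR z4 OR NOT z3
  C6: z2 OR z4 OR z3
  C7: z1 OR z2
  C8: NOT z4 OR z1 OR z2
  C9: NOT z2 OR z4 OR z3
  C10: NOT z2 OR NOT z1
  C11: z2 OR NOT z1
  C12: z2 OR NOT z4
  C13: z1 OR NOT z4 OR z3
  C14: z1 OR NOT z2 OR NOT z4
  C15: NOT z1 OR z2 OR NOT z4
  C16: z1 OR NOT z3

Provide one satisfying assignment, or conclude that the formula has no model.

Branch on z1: set z1 = true.
From the singleton clause (NOT z2), z2 = false.
Now (z2) is unsatisfied and unit — conflict.
Undo z1 and try z1 = false.
From the singleton clause (z3), z3 = true.
Now (NOT z3) is unsatisfied and unit — conflict.
Both values of z1 lead to a conflict.

UNSATISFIABLE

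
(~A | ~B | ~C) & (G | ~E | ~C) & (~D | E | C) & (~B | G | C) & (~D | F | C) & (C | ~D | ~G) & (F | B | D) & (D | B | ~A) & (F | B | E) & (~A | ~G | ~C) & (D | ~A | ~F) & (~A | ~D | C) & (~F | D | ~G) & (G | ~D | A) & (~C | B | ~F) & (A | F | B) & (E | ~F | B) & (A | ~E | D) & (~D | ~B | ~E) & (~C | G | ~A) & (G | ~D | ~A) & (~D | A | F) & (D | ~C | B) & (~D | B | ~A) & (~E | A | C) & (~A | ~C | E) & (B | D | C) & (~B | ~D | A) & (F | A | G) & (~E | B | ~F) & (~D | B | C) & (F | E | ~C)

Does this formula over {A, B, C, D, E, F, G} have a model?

Satisfiable

Try A = 1.
Try B = 1.
From the singleton clause (~C), C = 0.
From the singleton clause (G), G = 1.
From the singleton clause (~D), D = 0.
From the singleton clause (~F), F = 0.
All clauses hold; E can take either value.
A satisfying assignment: A ↦ 1; B ↦ 1; C ↦ 0; D ↦ 0; E ↦ 0; F ↦ 0; G ↦ 1.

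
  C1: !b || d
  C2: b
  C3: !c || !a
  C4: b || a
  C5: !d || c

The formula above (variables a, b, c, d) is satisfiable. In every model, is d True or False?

Suppose d = false.
Unit clause (!b) forces b = false.
Now (b) is unsatisfied and unit — conflict.
So every satisfying assignment has d = True.

True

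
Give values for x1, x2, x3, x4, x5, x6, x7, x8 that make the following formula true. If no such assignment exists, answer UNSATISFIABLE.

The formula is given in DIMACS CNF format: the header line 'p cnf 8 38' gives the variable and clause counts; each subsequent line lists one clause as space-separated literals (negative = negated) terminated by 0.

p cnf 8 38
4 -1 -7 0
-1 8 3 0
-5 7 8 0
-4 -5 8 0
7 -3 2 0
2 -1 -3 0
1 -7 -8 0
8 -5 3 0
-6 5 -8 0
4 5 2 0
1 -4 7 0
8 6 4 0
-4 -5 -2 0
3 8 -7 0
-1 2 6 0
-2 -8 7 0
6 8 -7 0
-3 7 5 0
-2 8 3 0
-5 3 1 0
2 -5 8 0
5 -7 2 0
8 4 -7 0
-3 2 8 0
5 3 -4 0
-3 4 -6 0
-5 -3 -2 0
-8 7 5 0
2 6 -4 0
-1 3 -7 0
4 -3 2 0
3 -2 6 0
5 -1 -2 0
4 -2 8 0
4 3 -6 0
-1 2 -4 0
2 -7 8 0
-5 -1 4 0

Try x4 = True.
Try x5 = False.
Unit clause (x3) forces x3 = True.
Unit clause (x7) forces x7 = True.
Unit clause (x2) forces x2 = True.
Unit clause (¬x1) forces x1 = False.
Unit clause (¬x8) forces x8 = False.
Unit clause (x6) forces x6 = True.
This assignment satisfies each clause.

x1: False,  x2: True,  x3: True,  x4: True,  x5: False,  x6: True,  x7: True,  x8: False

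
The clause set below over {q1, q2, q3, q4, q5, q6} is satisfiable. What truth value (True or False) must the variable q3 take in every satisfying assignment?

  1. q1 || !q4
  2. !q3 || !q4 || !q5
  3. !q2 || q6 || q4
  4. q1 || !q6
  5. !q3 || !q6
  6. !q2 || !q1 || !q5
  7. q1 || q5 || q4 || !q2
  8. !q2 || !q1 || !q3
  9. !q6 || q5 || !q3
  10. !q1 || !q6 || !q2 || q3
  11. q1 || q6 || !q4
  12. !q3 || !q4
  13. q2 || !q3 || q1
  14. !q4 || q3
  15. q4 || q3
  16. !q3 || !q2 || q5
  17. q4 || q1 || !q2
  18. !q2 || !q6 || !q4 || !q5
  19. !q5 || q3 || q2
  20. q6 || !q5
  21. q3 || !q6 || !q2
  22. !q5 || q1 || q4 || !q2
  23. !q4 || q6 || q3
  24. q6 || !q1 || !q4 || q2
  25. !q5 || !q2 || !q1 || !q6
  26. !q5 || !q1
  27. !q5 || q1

True

Suppose q3 = false.
(!q4) alone gives q4 = false.
Now (q4) is unsatisfied and unit — conflict.
So every satisfying assignment has q3 = True.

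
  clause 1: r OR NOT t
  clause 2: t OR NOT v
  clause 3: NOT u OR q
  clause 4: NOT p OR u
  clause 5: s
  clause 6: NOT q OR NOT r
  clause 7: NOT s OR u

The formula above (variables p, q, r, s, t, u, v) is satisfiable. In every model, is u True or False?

Suppose u = false.
The clause (NOT p) is unit, so p = false.
The clause (s) is unit, so s = true.
Now (NOT s) is unsatisfied and unit — conflict.
So every satisfying assignment has u = True.

True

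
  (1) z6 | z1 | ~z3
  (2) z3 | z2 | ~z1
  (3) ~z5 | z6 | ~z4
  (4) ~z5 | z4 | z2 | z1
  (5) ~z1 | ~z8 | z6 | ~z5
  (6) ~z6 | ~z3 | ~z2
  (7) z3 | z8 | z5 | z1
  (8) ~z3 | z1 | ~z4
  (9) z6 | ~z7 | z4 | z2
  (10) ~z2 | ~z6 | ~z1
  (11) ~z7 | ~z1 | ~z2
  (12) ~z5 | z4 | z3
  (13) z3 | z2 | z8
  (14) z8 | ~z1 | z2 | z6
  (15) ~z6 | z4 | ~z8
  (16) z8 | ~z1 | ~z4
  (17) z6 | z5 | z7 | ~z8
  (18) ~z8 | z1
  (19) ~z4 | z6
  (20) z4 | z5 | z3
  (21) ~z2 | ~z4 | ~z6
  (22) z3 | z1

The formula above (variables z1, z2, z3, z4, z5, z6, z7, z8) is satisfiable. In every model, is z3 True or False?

True

Suppose z3 = 0.
Unit clause (z1) forces z1 = 1.
Unit clause (z2) forces z2 = 1.
Unit clause (~z6) forces z6 = 0.
Unit clause (~z7) forces z7 = 0.
Unit clause (~z4) forces z4 = 0.
Unit clause (~z5) forces z5 = 0.
But (z5) is also a unit clause — contradiction.
So every satisfying assignment has z3 = True.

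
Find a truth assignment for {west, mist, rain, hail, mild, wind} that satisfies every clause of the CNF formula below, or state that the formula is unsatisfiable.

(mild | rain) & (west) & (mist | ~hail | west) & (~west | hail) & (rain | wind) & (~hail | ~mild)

(west) alone gives west = 1.
(hail) alone gives hail = 1.
(~mild) alone gives mild = 0.
(rain) alone gives rain = 1.
No clause remains; mist, wind are free.

west=1, mist=0, rain=1, hail=1, mild=0, wind=0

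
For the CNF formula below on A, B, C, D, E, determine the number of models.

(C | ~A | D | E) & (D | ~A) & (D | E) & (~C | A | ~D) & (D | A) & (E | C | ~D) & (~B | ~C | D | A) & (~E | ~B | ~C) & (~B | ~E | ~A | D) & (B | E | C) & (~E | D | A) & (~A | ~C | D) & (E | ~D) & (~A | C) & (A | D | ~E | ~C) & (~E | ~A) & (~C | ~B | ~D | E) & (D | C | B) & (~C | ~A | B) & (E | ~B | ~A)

2

There are 2^5 = 32 truth assignments over (A, B, C, D, E).
Split on C. With C = 1, the clauses containing C are satisfied and ~C drops from the rest; 0 of the 2^4 = 16 assignments to the other variables satisfy what remains.
With C = 0, by the same count on the reduced clause set, 2 assignments work.
(One model: A=F, B=F, C=F, D=T, E=T.)
Total: 0 + 2 = 2.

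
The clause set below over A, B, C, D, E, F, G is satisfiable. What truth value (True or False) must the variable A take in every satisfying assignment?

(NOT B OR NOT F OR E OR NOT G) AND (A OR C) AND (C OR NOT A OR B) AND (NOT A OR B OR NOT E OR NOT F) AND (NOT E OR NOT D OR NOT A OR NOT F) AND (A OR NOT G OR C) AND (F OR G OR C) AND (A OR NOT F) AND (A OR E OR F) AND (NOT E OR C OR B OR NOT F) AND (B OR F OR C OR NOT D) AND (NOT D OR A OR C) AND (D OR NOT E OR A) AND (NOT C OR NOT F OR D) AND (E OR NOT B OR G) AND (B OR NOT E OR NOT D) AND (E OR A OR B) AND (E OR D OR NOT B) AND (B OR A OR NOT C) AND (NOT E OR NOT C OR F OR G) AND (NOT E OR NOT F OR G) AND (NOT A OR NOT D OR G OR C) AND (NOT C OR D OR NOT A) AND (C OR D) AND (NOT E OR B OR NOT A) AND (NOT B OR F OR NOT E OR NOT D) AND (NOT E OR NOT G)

True

Suppose A = false.
From the singleton clause (C), C = true.
From the singleton clause (NOT F), F = false.
From the singleton clause (E), E = true.
From the singleton clause (D), D = true.
From the singleton clause (B), B = true.
Now (NOT B) is unsatisfied and unit — conflict.
So every satisfying assignment has A = True.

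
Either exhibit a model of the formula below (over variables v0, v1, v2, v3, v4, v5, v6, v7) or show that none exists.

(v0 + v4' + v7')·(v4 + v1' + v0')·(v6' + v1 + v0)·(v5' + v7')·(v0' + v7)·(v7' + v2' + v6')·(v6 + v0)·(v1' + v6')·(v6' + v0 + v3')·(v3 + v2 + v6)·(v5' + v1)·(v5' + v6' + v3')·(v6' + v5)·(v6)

Unit clause (v6) forces v6 = 1.
Unit clause (v1') forces v1 = 0.
Unit clause (v0) forces v0 = 1.
Unit clause (v7) forces v7 = 1.
Unit clause (v5') forces v5 = 0.
But (v5) is also a unit clause — contradiction.

UNSATISFIABLE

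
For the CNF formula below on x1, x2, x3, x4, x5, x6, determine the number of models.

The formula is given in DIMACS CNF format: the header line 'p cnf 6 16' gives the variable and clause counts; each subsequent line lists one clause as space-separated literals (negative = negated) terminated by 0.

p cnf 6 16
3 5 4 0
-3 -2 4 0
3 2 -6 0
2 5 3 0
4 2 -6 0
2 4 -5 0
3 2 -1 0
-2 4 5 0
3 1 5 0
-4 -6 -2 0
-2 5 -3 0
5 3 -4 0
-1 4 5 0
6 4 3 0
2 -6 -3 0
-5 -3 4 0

There are 2^6 = 64 truth assignments over (x1, x2, x3, x4, x5, x6).
Split on x6. With x6 = True, the clauses containing x6 are satisfied and ¬x6 drops from the rest; 2 of the 2^5 = 32 assignments to the other variables satisfy what remains.
With x6 = False, by the same count on the reduced clause set, 10 assignments work.
Total: 2 + 10 = 12.

12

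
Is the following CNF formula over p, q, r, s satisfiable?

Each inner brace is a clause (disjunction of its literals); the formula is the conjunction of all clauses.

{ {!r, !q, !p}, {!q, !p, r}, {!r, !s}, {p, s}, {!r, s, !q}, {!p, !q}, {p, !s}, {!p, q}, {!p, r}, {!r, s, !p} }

No

Try r = false.
Unit clause (!p) forces p = false.
Unit clause (s) forces s = true.
But (!s) is also a unit clause — contradiction.
So r must be the other value — set r = true.
Unit clause (!s) forces s = false.
Unit clause (p) forces p = true.
But (!p) is also a unit clause — contradiction.
Either choice for r ends in contradiction.
No assignment satisfies every clause.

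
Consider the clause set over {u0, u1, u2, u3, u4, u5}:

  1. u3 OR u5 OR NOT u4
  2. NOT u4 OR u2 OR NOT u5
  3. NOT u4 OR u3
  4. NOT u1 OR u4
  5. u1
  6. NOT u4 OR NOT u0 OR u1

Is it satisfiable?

(u1) alone gives u1 = true.
(u4) alone gives u4 = true.
(u3) alone gives u3 = true.
Try u2 = true.
No clause remains; u0, u5 are free.
A satisfying assignment: u0=false,  u1=true,  u2=true,  u3=true,  u4=true,  u5=true.

Yes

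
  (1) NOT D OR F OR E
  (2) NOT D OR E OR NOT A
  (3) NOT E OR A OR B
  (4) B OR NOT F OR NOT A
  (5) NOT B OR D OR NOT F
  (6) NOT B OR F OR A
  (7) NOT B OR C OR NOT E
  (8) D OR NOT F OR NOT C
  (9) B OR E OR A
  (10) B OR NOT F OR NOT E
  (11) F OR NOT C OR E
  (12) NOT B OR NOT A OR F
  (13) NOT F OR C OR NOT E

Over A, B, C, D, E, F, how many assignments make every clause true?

There are 2^6 = 64 truth assignments over (A, B, C, D, E, F).
Split on E. With E = true, the clauses containing E are satisfied and NOT E drops from the rest; 6 of the 2^5 = 32 assignments to the other variables satisfy what remains.
With E = false, by the same count on the reduced clause set, 3 assignments work.
(One model: A=F, B=T, C=F, D=T, E=F, F=T.)
Total: 6 + 3 = 9.

9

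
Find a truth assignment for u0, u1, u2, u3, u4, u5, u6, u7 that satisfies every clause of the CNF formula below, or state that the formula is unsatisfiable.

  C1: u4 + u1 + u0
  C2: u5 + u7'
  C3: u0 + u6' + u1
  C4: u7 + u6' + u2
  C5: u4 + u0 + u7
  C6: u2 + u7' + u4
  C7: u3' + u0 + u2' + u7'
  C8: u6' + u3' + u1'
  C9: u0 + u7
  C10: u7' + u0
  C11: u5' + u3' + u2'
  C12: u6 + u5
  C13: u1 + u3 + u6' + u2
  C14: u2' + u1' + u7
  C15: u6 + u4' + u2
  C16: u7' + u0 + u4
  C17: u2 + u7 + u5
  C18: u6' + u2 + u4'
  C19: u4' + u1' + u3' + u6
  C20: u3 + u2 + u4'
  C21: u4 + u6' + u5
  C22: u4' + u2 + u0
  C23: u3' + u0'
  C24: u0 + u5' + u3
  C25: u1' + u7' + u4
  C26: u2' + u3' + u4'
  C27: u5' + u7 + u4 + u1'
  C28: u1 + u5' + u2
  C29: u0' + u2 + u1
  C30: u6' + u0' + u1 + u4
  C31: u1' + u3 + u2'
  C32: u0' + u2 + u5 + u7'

Branch on u5: set u5 = 1.
Branch on u0: set u0 = 1.
Unit clause (u3') forces u3 = 0.
Branch on u2: set u2 = 1.
Unit clause (u1') forces u1 = 0.
Branch on u6: set u6 = 1.
Unit clause (u4) forces u4 = 1.
No clause remains; u7 is free.

u0: 1,  u1: 0,  u2: 1,  u3: 0,  u4: 1,  u5: 1,  u6: 1,  u7: 1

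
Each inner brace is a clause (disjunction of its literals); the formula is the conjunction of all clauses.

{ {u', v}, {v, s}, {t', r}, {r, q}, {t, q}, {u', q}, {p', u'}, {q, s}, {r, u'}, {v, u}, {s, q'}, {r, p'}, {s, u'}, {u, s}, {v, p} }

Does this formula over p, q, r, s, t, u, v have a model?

Suppose u = 0.
The clause (v) is unit, so v = 1.
The clause (s) is unit, so s = 1.
Suppose t = 0.
The clause (q) is unit, so q = 1.
Suppose r = 0.
The clause (p') is unit, so p = 0.
All clauses are satisfied.
A satisfying assignment: p ↦ 0, q ↦ 1, r ↦ 0, s ↦ 1, t ↦ 0, u ↦ 0, v ↦ 1.

Satisfiable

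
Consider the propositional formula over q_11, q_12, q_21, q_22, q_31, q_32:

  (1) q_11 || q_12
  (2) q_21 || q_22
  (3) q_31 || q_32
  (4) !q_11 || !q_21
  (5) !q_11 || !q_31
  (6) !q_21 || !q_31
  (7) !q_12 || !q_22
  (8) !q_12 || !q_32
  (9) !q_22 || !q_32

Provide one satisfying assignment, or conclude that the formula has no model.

Case q_11 = true:
(!q_21) alone gives q_21 = false.
(q_22) alone gives q_22 = true.
(!q_31) alone gives q_31 = false.
(q_32) alone gives q_32 = true.
Now (!q_32) is unsatisfied and unit — conflict.
Undo q_11 and try q_11 = false.
(q_12) alone gives q_12 = true.
(!q_22) alone gives q_22 = false.
(q_21) alone gives q_21 = true.
(!q_31) alone gives q_31 = false.
(q_32) alone gives q_32 = true.
Now (!q_32) is unsatisfied and unit — conflict.
Neither q_11 = true nor q_11 = false works.

UNSATISFIABLE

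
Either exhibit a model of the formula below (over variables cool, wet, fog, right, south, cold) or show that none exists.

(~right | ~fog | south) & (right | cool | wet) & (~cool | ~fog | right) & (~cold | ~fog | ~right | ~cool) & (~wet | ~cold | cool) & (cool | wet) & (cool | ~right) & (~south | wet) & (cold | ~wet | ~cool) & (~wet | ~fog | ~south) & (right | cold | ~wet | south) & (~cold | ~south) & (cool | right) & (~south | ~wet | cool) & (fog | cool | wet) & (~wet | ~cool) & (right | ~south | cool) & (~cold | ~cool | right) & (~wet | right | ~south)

cool: 1, wet: 0, fog: 0, right: 1, south: 0, cold: 0

Branch on cool: set cool = 1.
Unit clause (~wet) forces wet = 0.
Unit clause (~south) forces south = 0.
Branch on right: set right = 1.
Unit clause (~fog) forces fog = 0.
All clauses hold; cold can take either value.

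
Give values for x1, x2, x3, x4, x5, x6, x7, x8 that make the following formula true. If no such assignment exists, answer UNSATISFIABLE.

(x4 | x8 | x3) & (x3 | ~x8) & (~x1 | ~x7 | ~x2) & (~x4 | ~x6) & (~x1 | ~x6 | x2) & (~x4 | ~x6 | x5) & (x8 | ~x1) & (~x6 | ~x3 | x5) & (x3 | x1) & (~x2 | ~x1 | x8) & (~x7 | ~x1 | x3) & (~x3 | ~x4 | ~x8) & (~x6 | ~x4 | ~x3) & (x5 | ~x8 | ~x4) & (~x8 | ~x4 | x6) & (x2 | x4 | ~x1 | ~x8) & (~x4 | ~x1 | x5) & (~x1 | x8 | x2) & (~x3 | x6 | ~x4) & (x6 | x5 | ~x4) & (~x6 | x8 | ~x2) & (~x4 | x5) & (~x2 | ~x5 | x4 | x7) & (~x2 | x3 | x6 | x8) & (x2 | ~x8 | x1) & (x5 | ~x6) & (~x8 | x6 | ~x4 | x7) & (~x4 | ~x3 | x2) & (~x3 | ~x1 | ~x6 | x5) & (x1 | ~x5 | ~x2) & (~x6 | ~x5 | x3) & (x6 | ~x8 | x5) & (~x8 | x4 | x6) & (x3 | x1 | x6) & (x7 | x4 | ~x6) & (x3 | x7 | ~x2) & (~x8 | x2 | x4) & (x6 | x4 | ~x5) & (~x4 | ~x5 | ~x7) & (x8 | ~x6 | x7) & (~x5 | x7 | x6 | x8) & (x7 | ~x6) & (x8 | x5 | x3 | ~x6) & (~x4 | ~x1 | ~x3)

Branch on x3: set x3 = 1.
Branch on x4: set x4 = 0.
Branch on x8: set x8 = 0.
(~x1) alone gives x1 = 0.
Branch on x6: set x6 = 0.
(~x5) alone gives x5 = 0.
No clause remains; x2, x7 are free.

x1: 0,  x2: 1,  x3: 1,  x4: 0,  x5: 0,  x6: 0,  x7: 0,  x8: 0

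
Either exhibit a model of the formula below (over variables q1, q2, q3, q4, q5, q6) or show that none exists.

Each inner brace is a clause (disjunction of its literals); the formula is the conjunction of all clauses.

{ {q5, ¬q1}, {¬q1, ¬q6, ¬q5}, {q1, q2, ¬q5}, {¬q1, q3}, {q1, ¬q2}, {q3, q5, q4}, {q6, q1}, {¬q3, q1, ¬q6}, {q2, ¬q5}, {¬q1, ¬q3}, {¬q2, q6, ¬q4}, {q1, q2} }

UNSATISFIABLE

Branch on q5: set q5 = True.
From the singleton clause (q2), q2 = True.
From the singleton clause (q1), q1 = True.
From the singleton clause (¬q6), q6 = False.
From the singleton clause (q3), q3 = True.
That conflicts with the unit clause (¬q3).
Backtrack on q5: now try q5 = False.
From the singleton clause (¬q1), q1 = False.
From the singleton clause (¬q2), q2 = False.
That conflicts with the unit clause (q2).
Neither q5 = True nor q5 = False works.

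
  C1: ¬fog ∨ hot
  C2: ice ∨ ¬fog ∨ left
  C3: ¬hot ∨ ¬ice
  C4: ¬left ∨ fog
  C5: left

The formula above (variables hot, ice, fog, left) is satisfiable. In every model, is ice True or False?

False

Suppose ice = True.
(¬hot) alone gives hot = False.
(¬fog) alone gives fog = False.
(¬left) alone gives left = False.
Now (left) is unsatisfied and unit — conflict.
So every satisfying assignment has ice = False.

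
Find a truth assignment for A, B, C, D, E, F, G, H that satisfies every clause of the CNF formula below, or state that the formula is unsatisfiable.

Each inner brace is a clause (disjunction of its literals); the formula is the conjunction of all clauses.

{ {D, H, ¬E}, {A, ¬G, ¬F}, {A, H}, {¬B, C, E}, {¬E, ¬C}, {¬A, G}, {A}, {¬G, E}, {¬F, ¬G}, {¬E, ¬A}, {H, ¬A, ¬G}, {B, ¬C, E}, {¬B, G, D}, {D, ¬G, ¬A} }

UNSATISFIABLE

Unit clause (A) forces A = True.
Unit clause (G) forces G = True.
Unit clause (E) forces E = True.
Now (¬E) is unsatisfied and unit — conflict.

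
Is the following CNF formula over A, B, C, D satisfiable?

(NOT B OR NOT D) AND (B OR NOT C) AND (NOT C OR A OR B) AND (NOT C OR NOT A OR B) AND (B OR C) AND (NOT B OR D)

Case B = false:
Unit clause (NOT C) forces C = false.
That conflicts with the unit clause (C).
That branch fails; take B = true instead.
Unit clause (NOT D) forces D = false.
That conflicts with the unit clause (D).
Both values of B lead to a conflict.
No assignment satisfies every clause.

No, unsatisfiable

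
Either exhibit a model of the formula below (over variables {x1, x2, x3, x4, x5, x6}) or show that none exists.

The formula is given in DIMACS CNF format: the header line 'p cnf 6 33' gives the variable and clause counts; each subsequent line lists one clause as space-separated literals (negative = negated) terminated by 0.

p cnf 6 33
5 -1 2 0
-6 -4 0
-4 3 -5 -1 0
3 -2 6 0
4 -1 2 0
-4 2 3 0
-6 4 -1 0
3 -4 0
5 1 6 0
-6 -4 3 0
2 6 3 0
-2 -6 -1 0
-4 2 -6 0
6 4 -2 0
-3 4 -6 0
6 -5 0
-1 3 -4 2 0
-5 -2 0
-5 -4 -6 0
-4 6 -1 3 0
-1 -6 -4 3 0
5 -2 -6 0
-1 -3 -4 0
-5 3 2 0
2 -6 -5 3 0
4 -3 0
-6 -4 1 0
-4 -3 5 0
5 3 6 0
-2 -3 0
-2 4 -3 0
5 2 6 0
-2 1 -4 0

Case x6 = True:
Unit clause (¬x4) forces x4 = False.
Unit clause (¬x1) forces x1 = False.
Unit clause (¬x3) forces x3 = False.
Case x5 = False:
Unit clause (¬x2) forces x2 = False.
Every clause now holds.

x1: False; x2: False; x3: False; x4: False; x5: False; x6: True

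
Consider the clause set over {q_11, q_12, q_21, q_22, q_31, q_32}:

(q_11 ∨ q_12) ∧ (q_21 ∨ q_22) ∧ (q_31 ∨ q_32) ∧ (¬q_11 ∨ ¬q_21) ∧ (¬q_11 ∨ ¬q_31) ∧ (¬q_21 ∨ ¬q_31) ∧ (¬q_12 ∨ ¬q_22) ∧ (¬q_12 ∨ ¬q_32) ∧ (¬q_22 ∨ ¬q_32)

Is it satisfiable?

No

Case q_11 = True:
From the singleton clause (¬q_21), q_21 = False.
From the singleton clause (q_22), q_22 = True.
From the singleton clause (¬q_31), q_31 = False.
From the singleton clause (q_32), q_32 = True.
Now (¬q_32) is unsatisfied and unit — conflict.
Backtrack on q_11: now try q_11 = False.
From the singleton clause (q_12), q_12 = True.
From the singleton clause (¬q_22), q_22 = False.
From the singleton clause (q_21), q_21 = True.
From the singleton clause (¬q_31), q_31 = False.
From the singleton clause (q_32), q_32 = True.
Now (¬q_32) is unsatisfied and unit — conflict.
Neither q_11 = True nor q_11 = False works.
No assignment satisfies every clause.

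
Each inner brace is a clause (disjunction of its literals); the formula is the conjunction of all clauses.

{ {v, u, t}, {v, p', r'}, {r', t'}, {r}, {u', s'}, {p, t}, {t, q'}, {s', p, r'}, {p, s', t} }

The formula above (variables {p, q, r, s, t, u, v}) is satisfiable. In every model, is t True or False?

False

Suppose t = 1.
The clause (r') is unit, so r = 0.
That conflicts with the unit clause (r).
So every satisfying assignment has t = False.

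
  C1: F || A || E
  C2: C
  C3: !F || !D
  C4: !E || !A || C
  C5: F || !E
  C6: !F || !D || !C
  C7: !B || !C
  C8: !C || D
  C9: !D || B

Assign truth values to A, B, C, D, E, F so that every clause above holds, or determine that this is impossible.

UNSATISFIABLE

The clause (C) is unit, so C = true.
The clause (!B) is unit, so B = false.
The clause (D) is unit, so D = true.
But (!D) is also a unit clause — contradiction.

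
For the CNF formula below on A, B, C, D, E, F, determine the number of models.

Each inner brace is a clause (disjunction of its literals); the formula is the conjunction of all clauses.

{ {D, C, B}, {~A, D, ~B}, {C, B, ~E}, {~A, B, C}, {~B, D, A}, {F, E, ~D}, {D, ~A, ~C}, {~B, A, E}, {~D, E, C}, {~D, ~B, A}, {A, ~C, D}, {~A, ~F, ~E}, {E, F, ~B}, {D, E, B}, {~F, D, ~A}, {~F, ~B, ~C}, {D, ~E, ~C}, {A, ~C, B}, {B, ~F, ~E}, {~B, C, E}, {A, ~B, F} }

There are 2^6 = 64 truth assignments over (A, B, C, D, E, F).
Split on F. With F = 1, the clauses containing F are satisfied and ~F drops from the rest; 1 of the 2^5 = 32 assignments to the other variables satisfy what remains.
With F = 0, by the same count on the reduced clause set, 3 assignments work.
(One model: A=T, B=F, C=T, D=T, E=F, F=T.)
Total: 1 + 3 = 4.

4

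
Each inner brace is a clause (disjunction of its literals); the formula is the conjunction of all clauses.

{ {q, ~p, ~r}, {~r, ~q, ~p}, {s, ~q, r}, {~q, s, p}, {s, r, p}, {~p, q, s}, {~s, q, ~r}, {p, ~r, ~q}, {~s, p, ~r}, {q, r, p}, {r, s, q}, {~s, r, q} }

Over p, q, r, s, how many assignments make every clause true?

There are 2^4 = 16 truth assignments over (p, q, r, s).
Check each against the 12 clauses (columns in the order p, q, r, s):
  F F F F  ✗ fails (s | r | p)
  F F F T  ✗ fails (q | r | p)
  F F T F  ✓ satisfies all
  F F T T  ✗ fails (~s | q | ~r)
  F T F F  ✗ fails (s | ~q | r)
  F T F T  ✓ satisfies all
  F T T F  ✗ fails (~q | s | p)
  F T T T  ✗ fails (p | ~r | ~q)
  T F F F  ✗ fails (~p | q | s)
  T F F T  ✗ fails (~s | r | q)
  T F T F  ✗ fails (q | ~p | ~r)
  T F T T  ✗ fails (q | ~p | ~r)
  T T F F  ✗ fails (s | ~q | r)
  T T F T  ✓ satisfies all
  T T T F  ✗ fails (~r | ~q | ~p)
  T T T T  ✗ fails (~r | ~q | ~p)
3 of the 16 rows are models.

3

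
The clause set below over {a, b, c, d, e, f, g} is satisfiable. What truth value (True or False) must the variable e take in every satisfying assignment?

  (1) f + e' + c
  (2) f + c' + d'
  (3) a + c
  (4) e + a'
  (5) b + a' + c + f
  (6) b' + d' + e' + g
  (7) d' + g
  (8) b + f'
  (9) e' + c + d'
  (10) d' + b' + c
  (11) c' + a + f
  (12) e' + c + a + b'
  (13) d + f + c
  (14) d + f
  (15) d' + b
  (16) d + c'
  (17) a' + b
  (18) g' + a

Suppose e = 0.
From the singleton clause (a'), a = 0.
From the singleton clause (c), c = 1.
From the singleton clause (f), f = 1.
From the singleton clause (b), b = 1.
From the singleton clause (d), d = 1.
From the singleton clause (g), g = 1.
That conflicts with the unit clause (g').
So every satisfying assignment has e = True.

True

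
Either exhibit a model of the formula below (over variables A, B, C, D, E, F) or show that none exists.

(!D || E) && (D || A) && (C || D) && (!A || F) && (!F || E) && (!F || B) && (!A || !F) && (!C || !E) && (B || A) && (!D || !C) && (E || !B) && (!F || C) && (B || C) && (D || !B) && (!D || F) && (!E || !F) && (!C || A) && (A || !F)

Branch on D: set D = false.
The clause (A) is unit, so A = true.
The clause (C) is unit, so C = true.
The clause (F) is unit, so F = true.
That conflicts with the unit clause (!F).
Undo D and try D = true.
The clause (E) is unit, so E = true.
The clause (!C) is unit, so C = false.
The clause (!F) is unit, so F = false.
That conflicts with the unit clause (F).
Neither D = true nor D = false works.

UNSATISFIABLE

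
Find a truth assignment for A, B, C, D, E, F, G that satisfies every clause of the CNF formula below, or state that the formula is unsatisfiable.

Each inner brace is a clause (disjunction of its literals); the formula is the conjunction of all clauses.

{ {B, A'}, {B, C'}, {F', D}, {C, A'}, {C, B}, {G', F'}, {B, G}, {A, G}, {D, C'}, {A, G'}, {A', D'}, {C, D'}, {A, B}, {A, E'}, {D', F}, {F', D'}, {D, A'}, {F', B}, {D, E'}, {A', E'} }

Case B = 1:
Case F = 0:
The clause (D') is unit, so D = 0.
The clause (C') is unit, so C = 0.
The clause (A') is unit, so A = 0.
The clause (G) is unit, so G = 1.
That conflicts with the unit clause (G').
So F must be the other value — set F = 1.
The clause (D) is unit, so D = 1.
That conflicts with the unit clause (D').
Neither F = 1 nor F = 0 works.
So B must be the other value — set B = 0.
The clause (A') is unit, so A = 0.
That conflicts with the unit clause (A).
Neither B = 1 nor B = 0 works.

UNSATISFIABLE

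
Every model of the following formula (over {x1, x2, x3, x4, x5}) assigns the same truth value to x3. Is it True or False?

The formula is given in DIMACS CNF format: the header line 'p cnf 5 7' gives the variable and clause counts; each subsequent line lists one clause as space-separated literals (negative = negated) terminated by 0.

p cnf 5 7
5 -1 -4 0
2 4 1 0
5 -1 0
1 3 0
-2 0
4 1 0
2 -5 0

True

Suppose x3 = False.
The clause (x1) is unit, so x1 = True.
The clause (x5) is unit, so x5 = True.
The clause (¬x2) is unit, so x2 = False.
Now (x2) is unsatisfied and unit — conflict.
So every satisfying assignment has x3 = True.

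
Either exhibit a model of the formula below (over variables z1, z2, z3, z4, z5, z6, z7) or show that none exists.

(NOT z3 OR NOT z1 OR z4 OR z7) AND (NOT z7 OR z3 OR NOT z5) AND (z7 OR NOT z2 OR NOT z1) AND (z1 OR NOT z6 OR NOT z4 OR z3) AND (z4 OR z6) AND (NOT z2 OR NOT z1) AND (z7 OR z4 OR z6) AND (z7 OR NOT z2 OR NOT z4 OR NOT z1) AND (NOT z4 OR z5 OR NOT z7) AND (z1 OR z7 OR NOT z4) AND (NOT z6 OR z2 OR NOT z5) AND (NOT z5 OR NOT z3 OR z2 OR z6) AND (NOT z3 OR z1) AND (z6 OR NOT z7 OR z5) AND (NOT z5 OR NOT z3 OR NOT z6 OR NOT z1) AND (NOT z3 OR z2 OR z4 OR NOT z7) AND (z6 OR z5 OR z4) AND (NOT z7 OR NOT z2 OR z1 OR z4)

Suppose z4 = true.
Suppose z2 = false.
Suppose z5 = false.
(NOT z7) alone gives z7 = false.
(z1) alone gives z1 = true.
No clause remains; z3, z6 are free.

z1=true,  z2=false,  z3=true,  z4=true,  z5=false,  z6=true,  z7=false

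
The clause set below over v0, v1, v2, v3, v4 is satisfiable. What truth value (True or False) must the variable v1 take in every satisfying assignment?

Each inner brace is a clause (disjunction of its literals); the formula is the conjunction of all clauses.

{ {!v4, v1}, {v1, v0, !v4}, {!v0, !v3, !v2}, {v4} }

True

Suppose v1 = false.
Unit clause (!v4) forces v4 = false.
Now (v4) is unsatisfied and unit — conflict.
So every satisfying assignment has v1 = True.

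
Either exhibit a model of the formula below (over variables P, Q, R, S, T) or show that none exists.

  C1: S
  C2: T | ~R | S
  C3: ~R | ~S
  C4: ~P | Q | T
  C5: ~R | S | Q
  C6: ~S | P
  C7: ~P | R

UNSATISFIABLE

From the singleton clause (S), S = 1.
From the singleton clause (~R), R = 0.
From the singleton clause (P), P = 1.
That conflicts with the unit clause (~P).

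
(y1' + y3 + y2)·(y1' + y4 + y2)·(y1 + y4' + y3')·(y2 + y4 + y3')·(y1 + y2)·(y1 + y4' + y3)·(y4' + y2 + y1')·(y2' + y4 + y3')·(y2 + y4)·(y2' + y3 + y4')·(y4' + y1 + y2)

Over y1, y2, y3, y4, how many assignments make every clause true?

There are 2^4 = 16 truth assignments over (y1, y2, y3, y4).
Check each against the 11 clauses (columns in the order y1, y2, y3, y4):
  F F F F  ✗ fails (y1 + y2)
  F F F T  ✗ fails (y1 + y2)
  F F T F  ✗ fails (y2 + y4 + y3')
  F F T T  ✗ fails (y1 + y4' + y3')
  F T F F  ✓ satisfies all
  F T F T  ✗ fails (y1 + y4' + y3)
  F T T F  ✗ fails (y2' + y4 + y3')
  F T T T  ✗ fails (y1 + y4' + y3')
  T F F F  ✗ fails (y1' + y3 + y2)
  T F F T  ✗ fails (y1' + y3 + y2)
  T F T F  ✗ fails (y1' + y4 + y2)
  T F T T  ✗ fails (y4' + y2 + y1')
  T T F F  ✓ satisfies all
  T T F T  ✗ fails (y2' + y3 + y4')
  T T T F  ✗ fails (y2' + y4 + y3')
  T T T T  ✓ satisfies all
3 of the 16 rows are models.

3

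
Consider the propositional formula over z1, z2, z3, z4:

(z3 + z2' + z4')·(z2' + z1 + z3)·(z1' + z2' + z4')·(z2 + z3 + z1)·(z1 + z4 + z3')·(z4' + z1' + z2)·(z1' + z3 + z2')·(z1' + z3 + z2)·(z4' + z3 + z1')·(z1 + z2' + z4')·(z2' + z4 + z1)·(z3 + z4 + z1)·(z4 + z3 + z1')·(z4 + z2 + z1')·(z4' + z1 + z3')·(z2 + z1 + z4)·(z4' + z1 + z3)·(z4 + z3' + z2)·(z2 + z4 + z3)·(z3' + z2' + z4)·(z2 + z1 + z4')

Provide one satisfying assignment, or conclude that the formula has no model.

Case z3 = 1:
Case z1 = 1:
Case z2 = 0:
Unit clause (z4') forces z4 = 0.
That conflicts with the unit clause (z4).
So z2 must be the other value — set z2 = 1.
Unit clause (z4') forces z4 = 0.
That conflicts with the unit clause (z4).
Either choice for z2 ends in contradiction.
So z1 must be the other value — set z1 = 0.
Unit clause (z4) forces z4 = 1.
That conflicts with the unit clause (z4').
Either choice for z1 ends in contradiction.
So z3 must be the other value — set z3 = 0.
Case z2 = 0:
Unit clause (z1) forces z1 = 1.
That conflicts with the unit clause (z1').
So z2 must be the other value — set z2 = 1.
Unit clause (z4') forces z4 = 0.
Unit clause (z1) forces z1 = 1.
That conflicts with the unit clause (z1').
Either choice for z2 ends in contradiction.
Either choice for z3 ends in contradiction.

UNSATISFIABLE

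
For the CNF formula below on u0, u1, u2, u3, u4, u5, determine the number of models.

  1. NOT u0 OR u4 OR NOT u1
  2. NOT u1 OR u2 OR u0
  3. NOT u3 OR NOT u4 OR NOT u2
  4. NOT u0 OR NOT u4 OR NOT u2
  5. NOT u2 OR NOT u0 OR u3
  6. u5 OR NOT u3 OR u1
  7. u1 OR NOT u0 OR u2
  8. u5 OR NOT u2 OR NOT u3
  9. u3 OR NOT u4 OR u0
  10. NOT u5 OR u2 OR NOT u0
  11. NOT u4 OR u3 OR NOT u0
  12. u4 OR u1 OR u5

There are 2^6 = 64 truth assignments over (u0, u1, u2, u3, u4, u5).
Split on u1. With u1 = true, the clauses containing u1 are satisfied and NOT u1 drops from the rest; 4 of the 2^5 = 32 assignments to the other variables satisfy what remains.
With u1 = false, by the same count on the reduced clause set, 6 assignments work.
Total: 4 + 6 = 10.

10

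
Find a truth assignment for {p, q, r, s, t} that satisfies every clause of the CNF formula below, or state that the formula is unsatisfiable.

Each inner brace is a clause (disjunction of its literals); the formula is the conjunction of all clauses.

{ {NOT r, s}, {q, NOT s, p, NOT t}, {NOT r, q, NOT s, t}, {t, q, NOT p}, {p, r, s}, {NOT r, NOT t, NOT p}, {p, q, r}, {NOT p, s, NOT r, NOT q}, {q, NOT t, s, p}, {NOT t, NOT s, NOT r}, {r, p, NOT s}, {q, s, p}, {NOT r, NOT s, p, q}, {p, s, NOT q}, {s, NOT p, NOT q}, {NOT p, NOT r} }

Suppose r = false.
Suppose p = true.
Suppose t = true.
Suppose s = false.
From the singleton clause (NOT q), q = false.
Every clause now holds.

p=true; q=false; r=false; s=false; t=true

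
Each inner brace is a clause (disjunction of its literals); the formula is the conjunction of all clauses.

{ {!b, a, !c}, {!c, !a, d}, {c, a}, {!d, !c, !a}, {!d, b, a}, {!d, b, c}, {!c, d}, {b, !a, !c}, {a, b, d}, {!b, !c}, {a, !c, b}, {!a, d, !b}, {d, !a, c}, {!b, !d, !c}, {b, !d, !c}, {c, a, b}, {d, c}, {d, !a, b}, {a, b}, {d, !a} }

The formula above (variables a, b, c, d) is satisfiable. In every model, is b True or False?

True

Suppose b = false.
Unit clause (a) forces a = true.
Unit clause (!c) forces c = false.
Unit clause (!d) forces d = false.
But (d) is also a unit clause — contradiction.
So every satisfying assignment has b = True.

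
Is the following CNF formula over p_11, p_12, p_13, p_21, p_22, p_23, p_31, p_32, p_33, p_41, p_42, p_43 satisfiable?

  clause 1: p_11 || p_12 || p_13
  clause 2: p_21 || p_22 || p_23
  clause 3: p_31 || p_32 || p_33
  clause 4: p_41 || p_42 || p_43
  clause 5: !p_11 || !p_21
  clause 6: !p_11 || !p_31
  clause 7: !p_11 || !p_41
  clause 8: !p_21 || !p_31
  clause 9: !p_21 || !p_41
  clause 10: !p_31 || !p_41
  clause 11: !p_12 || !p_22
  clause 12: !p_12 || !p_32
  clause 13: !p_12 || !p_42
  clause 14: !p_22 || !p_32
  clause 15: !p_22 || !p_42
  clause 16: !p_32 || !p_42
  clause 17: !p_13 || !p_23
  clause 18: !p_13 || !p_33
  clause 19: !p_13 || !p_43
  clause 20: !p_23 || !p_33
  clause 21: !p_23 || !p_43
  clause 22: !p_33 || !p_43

No

Suppose p_11 = false.
Suppose p_12 = true.
The clause (!p_22) is unit, so p_22 = false.
The clause (!p_32) is unit, so p_32 = false.
The clause (!p_42) is unit, so p_42 = false.
Suppose p_21 = true.
The clause (!p_31) is unit, so p_31 = false.
The clause (p_33) is unit, so p_33 = true.
The clause (!p_41) is unit, so p_41 = false.
The clause (p_43) is unit, so p_43 = true.
But (!p_43) is also a unit clause — contradiction.
Backtrack on p_21: now try p_21 = false.
The clause (p_23) is unit, so p_23 = true.
The clause (!p_13) is unit, so p_13 = false.
The clause (!p_33) is unit, so p_33 = false.
The clause (p_31) is unit, so p_31 = true.
The clause (!p_41) is unit, so p_41 = false.
The clause (p_43) is unit, so p_43 = true.
But (!p_43) is also a unit clause — contradiction.
Either choice for p_21 ends in contradiction.
Backtrack on p_12: now try p_12 = false.
The clause (p_13) is unit, so p_13 = true.
The clause (!p_23) is unit, so p_23 = false.
The clause (!p_33) is unit, so p_33 = false.
The clause (!p_43) is unit, so p_43 = false.
Suppose p_21 = true.
The clause (!p_31) is unit, so p_31 = false.
The clause (p_32) is unit, so p_32 = true.
The clause (!p_41) is unit, so p_41 = false.
The clause (p_42) is unit, so p_42 = true.
But (!p_42) is also a unit clause — contradiction.
Backtrack on p_21: now try p_21 = false.
The clause (p_22) is unit, so p_22 = true.
The clause (!p_32) is unit, so p_32 = false.
The clause (p_31) is unit, so p_31 = true.
The clause (!p_41) is unit, so p_41 = false.
The clause (p_42) is unit, so p_42 = true.
But (!p_42) is also a unit clause — contradiction.
Either choice for p_21 ends in contradiction.
Either choice for p_12 ends in contradiction.
Backtrack on p_11: now try p_11 = true.
The clause (!p_21) is unit, so p_21 = false.
The clause (!p_31) is unit, so p_31 = false.
The clause (!p_41) is unit, so p_41 = false.
Suppose p_22 = true.
The clause (!p_12) is unit, so p_12 = false.
The clause (!p_32) is unit, so p_32 = false.
The clause (p_33) is unit, so p_33 = true.
The clause (!p_42) is unit, so p_42 = false.
The clause (p_43) is unit, so p_43 = true.
But (!p_43) is also a unit clause — contradiction.
Backtrack on p_22: now try p_22 = false.
The clause (p_23) is unit, so p_23 = true.
The clause (!p_13) is unit, so p_13 = false.
The clause (!p_33) is unit, so p_33 = false.
The clause (p_32) is unit, so p_32 = true.
The clause (!p_12) is unit, so p_12 = false.
The clause (!p_42) is unit, so p_42 = false.
The clause (p_43) is unit, so p_43 = true.
But (!p_43) is also a unit clause — contradiction.
Either choice for p_22 ends in contradiction.
Either choice for p_11 ends in contradiction.
No assignment satisfies every clause.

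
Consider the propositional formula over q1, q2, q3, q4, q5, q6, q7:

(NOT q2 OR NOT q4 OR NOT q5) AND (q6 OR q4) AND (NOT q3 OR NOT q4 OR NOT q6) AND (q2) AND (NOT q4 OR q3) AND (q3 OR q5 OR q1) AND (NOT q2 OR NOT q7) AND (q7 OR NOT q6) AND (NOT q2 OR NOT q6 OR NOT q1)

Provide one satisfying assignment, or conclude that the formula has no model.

q1 ↦ false; q2 ↦ true; q3 ↦ true; q4 ↦ true; q5 ↦ false; q6 ↦ false; q7 ↦ false

The clause (q2) is unit, so q2 = true.
The clause (NOT q7) is unit, so q7 = false.
The clause (NOT q6) is unit, so q6 = false.
The clause (q4) is unit, so q4 = true.
The clause (NOT q5) is unit, so q5 = false.
The clause (q3) is unit, so q3 = true.
All clauses hold; q1 can take either value.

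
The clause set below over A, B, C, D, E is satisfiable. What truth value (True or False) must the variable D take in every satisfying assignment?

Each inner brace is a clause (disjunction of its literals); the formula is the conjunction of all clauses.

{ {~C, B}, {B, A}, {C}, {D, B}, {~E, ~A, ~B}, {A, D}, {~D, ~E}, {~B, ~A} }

True

Suppose D = 0.
(C) alone gives C = 1.
(B) alone gives B = 1.
(A) alone gives A = 1.
That conflicts with the unit clause (~A).
So every satisfying assignment has D = True.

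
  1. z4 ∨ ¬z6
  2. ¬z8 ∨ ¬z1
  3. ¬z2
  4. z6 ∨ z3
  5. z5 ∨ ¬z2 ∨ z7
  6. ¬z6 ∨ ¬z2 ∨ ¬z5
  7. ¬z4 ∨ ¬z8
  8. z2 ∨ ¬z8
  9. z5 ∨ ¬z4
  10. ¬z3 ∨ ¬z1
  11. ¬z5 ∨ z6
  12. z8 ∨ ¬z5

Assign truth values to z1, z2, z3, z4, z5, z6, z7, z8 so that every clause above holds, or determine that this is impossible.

z1=False,  z2=False,  z3=True,  z4=False,  z5=False,  z6=False,  z7=False,  z8=False

Unit clause (¬z2) forces z2 = False.
Unit clause (¬z8) forces z8 = False.
Unit clause (¬z5) forces z5 = False.
Unit clause (¬z4) forces z4 = False.
Unit clause (¬z6) forces z6 = False.
Unit clause (z3) forces z3 = True.
Unit clause (¬z1) forces z1 = False.
All clauses hold; z7 can take either value.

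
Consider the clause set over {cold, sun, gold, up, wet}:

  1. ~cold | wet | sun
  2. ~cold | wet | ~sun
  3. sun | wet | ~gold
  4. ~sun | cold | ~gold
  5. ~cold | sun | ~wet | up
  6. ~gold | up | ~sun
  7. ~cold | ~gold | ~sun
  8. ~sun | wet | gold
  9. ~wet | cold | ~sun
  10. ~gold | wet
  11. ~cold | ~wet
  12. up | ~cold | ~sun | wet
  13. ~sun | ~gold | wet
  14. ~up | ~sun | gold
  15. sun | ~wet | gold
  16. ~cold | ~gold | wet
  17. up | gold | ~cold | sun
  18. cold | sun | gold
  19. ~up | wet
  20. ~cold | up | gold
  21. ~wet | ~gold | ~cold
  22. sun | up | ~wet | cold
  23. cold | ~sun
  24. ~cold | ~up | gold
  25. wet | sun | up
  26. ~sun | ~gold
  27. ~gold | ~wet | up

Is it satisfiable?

Suppose gold = 1.
The clause (wet) is unit, so wet = 1.
The clause (~cold) is unit, so cold = 0.
The clause (~sun) is unit, so sun = 0.
The clause (up) is unit, so up = 1.
Every clause now holds.
A satisfying assignment: cold: 0,  sun: 0,  gold: 1,  up: 1,  wet: 1.

Yes, satisfiable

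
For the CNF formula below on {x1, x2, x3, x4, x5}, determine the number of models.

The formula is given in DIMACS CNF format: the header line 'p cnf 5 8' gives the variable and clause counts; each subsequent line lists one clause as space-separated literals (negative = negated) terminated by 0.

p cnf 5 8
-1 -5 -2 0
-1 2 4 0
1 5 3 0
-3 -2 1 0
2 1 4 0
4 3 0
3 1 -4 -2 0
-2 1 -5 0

There are 2^5 = 32 truth assignments over (x1, x2, x3, x4, x5).
Split on x2. With x2 = True, the clauses containing x2 are satisfied and ¬x2 drops from the rest; 3 of the 2^4 = 16 assignments to the other variables satisfy what remains.
With x2 = False, by the same count on the reduced clause set, 7 assignments work.
(One model: x1=F, x2=F, x3=F, x4=T, x5=T.)
Total: 3 + 7 = 10.

10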